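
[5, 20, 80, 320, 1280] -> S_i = 5*4^i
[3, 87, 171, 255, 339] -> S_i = 3 + 84*i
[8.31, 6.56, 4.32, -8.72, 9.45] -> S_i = Random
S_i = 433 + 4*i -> [433, 437, 441, 445, 449]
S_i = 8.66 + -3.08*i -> [8.66, 5.58, 2.5, -0.58, -3.66]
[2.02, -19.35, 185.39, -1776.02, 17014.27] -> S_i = 2.02*(-9.58)^i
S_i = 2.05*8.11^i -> [2.05, 16.63, 134.83, 1093.49, 8868.24]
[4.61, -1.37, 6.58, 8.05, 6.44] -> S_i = Random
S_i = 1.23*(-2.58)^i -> [1.23, -3.17, 8.19, -21.12, 54.5]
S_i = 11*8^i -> [11, 88, 704, 5632, 45056]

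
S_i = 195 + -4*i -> [195, 191, 187, 183, 179]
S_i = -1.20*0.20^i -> [-1.2, -0.24, -0.05, -0.01, -0.0]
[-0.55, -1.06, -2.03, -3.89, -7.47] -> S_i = -0.55*1.92^i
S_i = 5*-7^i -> [5, -35, 245, -1715, 12005]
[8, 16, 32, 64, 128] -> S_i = 8*2^i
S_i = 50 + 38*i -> [50, 88, 126, 164, 202]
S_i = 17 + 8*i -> [17, 25, 33, 41, 49]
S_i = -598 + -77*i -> [-598, -675, -752, -829, -906]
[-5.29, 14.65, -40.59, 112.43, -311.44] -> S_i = -5.29*(-2.77)^i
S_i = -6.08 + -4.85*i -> [-6.08, -10.93, -15.78, -20.63, -25.48]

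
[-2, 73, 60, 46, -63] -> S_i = Random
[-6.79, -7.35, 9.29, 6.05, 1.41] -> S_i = Random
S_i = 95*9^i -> [95, 855, 7695, 69255, 623295]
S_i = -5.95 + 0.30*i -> [-5.95, -5.65, -5.35, -5.05, -4.75]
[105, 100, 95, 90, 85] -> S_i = 105 + -5*i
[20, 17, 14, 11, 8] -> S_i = 20 + -3*i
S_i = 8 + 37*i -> [8, 45, 82, 119, 156]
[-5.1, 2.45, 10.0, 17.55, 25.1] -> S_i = -5.10 + 7.55*i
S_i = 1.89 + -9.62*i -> [1.89, -7.73, -17.35, -26.97, -36.59]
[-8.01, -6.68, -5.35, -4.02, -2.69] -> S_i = -8.01 + 1.33*i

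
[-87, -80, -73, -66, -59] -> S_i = -87 + 7*i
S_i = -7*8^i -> [-7, -56, -448, -3584, -28672]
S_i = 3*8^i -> [3, 24, 192, 1536, 12288]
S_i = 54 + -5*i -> [54, 49, 44, 39, 34]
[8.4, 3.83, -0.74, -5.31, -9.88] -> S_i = 8.40 + -4.57*i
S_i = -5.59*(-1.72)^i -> [-5.59, 9.61, -16.54, 28.44, -48.92]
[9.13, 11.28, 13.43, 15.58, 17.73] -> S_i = 9.13 + 2.15*i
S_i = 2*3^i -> [2, 6, 18, 54, 162]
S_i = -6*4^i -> [-6, -24, -96, -384, -1536]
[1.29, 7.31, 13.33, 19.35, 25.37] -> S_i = 1.29 + 6.02*i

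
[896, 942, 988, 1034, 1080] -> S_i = 896 + 46*i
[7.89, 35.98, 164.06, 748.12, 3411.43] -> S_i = 7.89*4.56^i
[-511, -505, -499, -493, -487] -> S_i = -511 + 6*i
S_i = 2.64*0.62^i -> [2.64, 1.64, 1.01, 0.63, 0.39]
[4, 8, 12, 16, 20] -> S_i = 4 + 4*i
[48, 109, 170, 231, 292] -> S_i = 48 + 61*i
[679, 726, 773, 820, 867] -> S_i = 679 + 47*i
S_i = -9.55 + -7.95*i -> [-9.55, -17.5, -25.45, -33.4, -41.35]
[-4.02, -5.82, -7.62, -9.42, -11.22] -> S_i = -4.02 + -1.80*i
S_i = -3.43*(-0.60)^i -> [-3.43, 2.06, -1.23, 0.74, -0.44]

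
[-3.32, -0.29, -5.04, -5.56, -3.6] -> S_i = Random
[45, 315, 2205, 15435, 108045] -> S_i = 45*7^i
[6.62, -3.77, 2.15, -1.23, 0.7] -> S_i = 6.62*(-0.57)^i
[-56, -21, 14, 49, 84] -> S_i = -56 + 35*i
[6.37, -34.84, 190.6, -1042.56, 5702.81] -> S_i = 6.37*(-5.47)^i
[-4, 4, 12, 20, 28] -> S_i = -4 + 8*i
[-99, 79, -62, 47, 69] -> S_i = Random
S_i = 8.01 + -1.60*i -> [8.01, 6.41, 4.81, 3.21, 1.61]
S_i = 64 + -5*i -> [64, 59, 54, 49, 44]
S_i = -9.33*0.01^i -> [-9.33, -0.09, -0.0, -0.0, -0.0]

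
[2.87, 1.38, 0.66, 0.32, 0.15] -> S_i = 2.87*0.48^i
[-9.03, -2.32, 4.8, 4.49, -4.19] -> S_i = Random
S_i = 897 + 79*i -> [897, 976, 1055, 1134, 1213]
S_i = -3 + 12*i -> [-3, 9, 21, 33, 45]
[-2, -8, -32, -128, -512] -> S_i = -2*4^i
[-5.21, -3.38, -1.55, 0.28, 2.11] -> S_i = -5.21 + 1.83*i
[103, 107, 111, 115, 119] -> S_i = 103 + 4*i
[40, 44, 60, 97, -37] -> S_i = Random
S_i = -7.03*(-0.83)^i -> [-7.03, 5.83, -4.84, 4.02, -3.34]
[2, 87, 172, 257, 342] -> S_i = 2 + 85*i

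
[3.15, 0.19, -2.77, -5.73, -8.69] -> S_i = 3.15 + -2.96*i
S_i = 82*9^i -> [82, 738, 6642, 59778, 538002]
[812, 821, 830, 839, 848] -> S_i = 812 + 9*i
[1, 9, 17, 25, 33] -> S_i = 1 + 8*i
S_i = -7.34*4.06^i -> [-7.34, -29.8, -120.99, -491.22, -1994.34]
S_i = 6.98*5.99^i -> [6.98, 41.81, 250.44, 1500.15, 8985.92]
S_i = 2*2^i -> [2, 4, 8, 16, 32]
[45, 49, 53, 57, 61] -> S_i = 45 + 4*i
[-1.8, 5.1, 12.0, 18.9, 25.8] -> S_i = -1.80 + 6.90*i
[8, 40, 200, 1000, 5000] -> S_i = 8*5^i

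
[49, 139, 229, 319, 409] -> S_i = 49 + 90*i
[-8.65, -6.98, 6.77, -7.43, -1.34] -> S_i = Random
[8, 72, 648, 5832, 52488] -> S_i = 8*9^i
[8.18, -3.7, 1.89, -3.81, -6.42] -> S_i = Random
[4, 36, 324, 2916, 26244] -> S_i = 4*9^i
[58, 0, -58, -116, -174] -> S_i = 58 + -58*i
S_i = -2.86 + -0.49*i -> [-2.86, -3.35, -3.84, -4.33, -4.82]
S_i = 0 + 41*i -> [0, 41, 82, 123, 164]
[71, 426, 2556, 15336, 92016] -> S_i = 71*6^i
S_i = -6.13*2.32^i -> [-6.13, -14.22, -32.99, -76.55, -177.59]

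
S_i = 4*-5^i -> [4, -20, 100, -500, 2500]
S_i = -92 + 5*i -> [-92, -87, -82, -77, -72]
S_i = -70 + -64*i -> [-70, -134, -198, -262, -326]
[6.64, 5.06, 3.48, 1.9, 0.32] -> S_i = 6.64 + -1.58*i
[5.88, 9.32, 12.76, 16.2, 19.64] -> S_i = 5.88 + 3.44*i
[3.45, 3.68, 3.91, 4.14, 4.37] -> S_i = 3.45 + 0.23*i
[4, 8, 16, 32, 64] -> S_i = 4*2^i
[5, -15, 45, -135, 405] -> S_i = 5*-3^i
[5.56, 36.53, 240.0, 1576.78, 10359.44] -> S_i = 5.56*6.57^i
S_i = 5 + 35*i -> [5, 40, 75, 110, 145]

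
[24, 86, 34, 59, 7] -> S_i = Random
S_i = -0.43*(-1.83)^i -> [-0.43, 0.79, -1.44, 2.64, -4.82]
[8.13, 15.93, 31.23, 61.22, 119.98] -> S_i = 8.13*1.96^i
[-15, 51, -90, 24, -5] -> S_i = Random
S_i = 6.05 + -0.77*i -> [6.05, 5.28, 4.51, 3.74, 2.97]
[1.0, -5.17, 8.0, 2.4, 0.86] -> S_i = Random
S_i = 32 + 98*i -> [32, 130, 228, 326, 424]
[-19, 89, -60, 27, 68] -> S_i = Random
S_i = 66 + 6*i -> [66, 72, 78, 84, 90]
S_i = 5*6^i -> [5, 30, 180, 1080, 6480]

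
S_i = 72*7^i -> [72, 504, 3528, 24696, 172872]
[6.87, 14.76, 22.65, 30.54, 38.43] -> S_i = 6.87 + 7.89*i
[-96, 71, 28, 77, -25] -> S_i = Random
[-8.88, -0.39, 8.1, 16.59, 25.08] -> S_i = -8.88 + 8.49*i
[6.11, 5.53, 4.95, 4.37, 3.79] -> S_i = 6.11 + -0.58*i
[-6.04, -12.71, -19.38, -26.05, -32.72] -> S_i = -6.04 + -6.67*i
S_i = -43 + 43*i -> [-43, 0, 43, 86, 129]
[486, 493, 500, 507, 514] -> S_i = 486 + 7*i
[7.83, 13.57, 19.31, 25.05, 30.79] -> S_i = 7.83 + 5.74*i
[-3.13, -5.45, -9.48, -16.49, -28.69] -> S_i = -3.13*1.74^i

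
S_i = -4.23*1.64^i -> [-4.23, -6.94, -11.38, -18.66, -30.6]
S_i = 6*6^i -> [6, 36, 216, 1296, 7776]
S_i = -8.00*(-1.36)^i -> [-8.0, 10.88, -14.8, 20.12, -27.37]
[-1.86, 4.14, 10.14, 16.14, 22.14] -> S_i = -1.86 + 6.00*i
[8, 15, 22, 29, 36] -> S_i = 8 + 7*i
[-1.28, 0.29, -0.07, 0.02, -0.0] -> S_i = -1.28*(-0.23)^i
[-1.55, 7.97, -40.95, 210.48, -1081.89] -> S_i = -1.55*(-5.14)^i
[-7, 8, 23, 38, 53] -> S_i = -7 + 15*i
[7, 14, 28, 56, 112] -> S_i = 7*2^i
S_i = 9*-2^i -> [9, -18, 36, -72, 144]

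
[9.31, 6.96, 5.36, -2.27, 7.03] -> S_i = Random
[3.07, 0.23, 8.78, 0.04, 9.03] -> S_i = Random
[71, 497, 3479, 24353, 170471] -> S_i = 71*7^i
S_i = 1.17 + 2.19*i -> [1.17, 3.36, 5.55, 7.74, 9.93]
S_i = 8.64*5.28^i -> [8.64, 45.62, 240.87, 1271.79, 6715.05]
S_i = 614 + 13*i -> [614, 627, 640, 653, 666]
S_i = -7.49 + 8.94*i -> [-7.49, 1.45, 10.39, 19.33, 28.27]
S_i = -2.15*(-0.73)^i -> [-2.15, 1.57, -1.15, 0.84, -0.61]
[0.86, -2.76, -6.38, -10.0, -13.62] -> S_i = 0.86 + -3.62*i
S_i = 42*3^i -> [42, 126, 378, 1134, 3402]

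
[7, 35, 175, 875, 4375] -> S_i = 7*5^i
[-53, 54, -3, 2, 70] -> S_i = Random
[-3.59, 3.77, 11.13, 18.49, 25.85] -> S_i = -3.59 + 7.36*i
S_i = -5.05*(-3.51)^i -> [-5.05, 17.73, -62.22, 218.38, -766.51]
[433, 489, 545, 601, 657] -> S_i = 433 + 56*i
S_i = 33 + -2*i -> [33, 31, 29, 27, 25]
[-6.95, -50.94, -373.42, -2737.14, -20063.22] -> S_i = -6.95*7.33^i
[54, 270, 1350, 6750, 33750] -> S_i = 54*5^i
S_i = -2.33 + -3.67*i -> [-2.33, -6.0, -9.67, -13.34, -17.01]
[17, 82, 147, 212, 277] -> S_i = 17 + 65*i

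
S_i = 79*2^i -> [79, 158, 316, 632, 1264]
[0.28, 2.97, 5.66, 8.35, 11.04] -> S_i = 0.28 + 2.69*i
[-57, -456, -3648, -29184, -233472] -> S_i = -57*8^i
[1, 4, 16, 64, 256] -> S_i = 1*4^i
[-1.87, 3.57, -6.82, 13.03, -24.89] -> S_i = -1.87*(-1.91)^i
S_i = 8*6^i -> [8, 48, 288, 1728, 10368]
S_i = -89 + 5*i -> [-89, -84, -79, -74, -69]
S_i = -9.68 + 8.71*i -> [-9.68, -0.97, 7.74, 16.45, 25.16]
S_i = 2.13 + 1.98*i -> [2.13, 4.11, 6.09, 8.07, 10.05]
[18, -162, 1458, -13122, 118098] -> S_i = 18*-9^i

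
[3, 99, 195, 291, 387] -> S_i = 3 + 96*i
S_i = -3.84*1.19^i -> [-3.84, -4.57, -5.44, -6.47, -7.7]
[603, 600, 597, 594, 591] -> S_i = 603 + -3*i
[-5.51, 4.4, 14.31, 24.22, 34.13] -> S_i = -5.51 + 9.91*i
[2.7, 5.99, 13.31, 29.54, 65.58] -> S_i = 2.70*2.22^i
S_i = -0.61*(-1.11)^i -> [-0.61, 0.68, -0.75, 0.83, -0.93]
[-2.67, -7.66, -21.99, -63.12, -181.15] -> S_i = -2.67*2.87^i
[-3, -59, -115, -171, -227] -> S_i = -3 + -56*i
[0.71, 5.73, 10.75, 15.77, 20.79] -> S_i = 0.71 + 5.02*i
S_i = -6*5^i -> [-6, -30, -150, -750, -3750]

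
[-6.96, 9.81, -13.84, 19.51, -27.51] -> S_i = -6.96*(-1.41)^i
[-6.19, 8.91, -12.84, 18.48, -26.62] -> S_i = -6.19*(-1.44)^i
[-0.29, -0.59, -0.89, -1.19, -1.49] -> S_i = -0.29 + -0.30*i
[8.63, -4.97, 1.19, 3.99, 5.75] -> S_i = Random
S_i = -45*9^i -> [-45, -405, -3645, -32805, -295245]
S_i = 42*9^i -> [42, 378, 3402, 30618, 275562]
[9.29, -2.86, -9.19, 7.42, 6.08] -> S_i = Random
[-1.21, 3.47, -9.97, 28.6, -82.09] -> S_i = -1.21*(-2.87)^i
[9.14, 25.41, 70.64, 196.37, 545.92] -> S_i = 9.14*2.78^i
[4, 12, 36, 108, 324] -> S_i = 4*3^i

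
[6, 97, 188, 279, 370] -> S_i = 6 + 91*i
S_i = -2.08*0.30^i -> [-2.08, -0.62, -0.19, -0.06, -0.02]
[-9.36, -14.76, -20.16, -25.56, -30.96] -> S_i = -9.36 + -5.40*i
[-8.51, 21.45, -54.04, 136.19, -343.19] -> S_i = -8.51*(-2.52)^i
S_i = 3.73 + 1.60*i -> [3.73, 5.33, 6.93, 8.53, 10.13]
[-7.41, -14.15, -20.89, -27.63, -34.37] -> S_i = -7.41 + -6.74*i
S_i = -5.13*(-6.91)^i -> [-5.13, 35.45, -244.95, 1692.59, -11695.79]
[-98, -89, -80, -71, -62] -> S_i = -98 + 9*i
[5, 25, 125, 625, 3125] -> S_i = 5*5^i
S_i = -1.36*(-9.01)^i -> [-1.36, 12.25, -110.4, 994.75, -8962.68]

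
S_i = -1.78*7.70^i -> [-1.78, -13.71, -105.54, -812.63, -6257.24]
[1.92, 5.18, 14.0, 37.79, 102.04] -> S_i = 1.92*2.70^i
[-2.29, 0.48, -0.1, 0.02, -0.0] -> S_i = -2.29*(-0.21)^i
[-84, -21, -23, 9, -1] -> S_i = Random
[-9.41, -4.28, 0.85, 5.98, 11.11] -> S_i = -9.41 + 5.13*i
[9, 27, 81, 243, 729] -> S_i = 9*3^i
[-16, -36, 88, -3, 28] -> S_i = Random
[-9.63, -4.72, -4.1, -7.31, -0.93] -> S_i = Random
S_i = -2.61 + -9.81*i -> [-2.61, -12.42, -22.23, -32.04, -41.85]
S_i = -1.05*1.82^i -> [-1.05, -1.91, -3.48, -6.33, -11.52]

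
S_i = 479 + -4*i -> [479, 475, 471, 467, 463]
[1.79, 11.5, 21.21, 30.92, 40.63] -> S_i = 1.79 + 9.71*i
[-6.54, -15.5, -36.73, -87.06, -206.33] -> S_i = -6.54*2.37^i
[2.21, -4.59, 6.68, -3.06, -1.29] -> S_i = Random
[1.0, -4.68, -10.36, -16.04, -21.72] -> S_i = 1.00 + -5.68*i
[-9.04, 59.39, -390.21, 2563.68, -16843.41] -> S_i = -9.04*(-6.57)^i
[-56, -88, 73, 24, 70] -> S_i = Random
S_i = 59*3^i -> [59, 177, 531, 1593, 4779]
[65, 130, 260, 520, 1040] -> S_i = 65*2^i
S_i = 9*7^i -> [9, 63, 441, 3087, 21609]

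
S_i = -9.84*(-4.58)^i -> [-9.84, 45.07, -206.41, 945.35, -4329.69]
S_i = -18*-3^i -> [-18, 54, -162, 486, -1458]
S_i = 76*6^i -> [76, 456, 2736, 16416, 98496]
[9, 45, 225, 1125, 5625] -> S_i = 9*5^i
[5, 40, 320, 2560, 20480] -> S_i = 5*8^i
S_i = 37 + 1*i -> [37, 38, 39, 40, 41]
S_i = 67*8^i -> [67, 536, 4288, 34304, 274432]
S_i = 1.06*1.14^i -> [1.06, 1.21, 1.38, 1.57, 1.79]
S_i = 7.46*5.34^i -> [7.46, 39.84, 212.73, 1135.96, 6066.02]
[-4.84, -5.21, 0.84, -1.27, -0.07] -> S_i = Random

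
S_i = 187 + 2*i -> [187, 189, 191, 193, 195]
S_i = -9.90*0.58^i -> [-9.9, -5.74, -3.33, -1.93, -1.12]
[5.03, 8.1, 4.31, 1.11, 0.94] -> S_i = Random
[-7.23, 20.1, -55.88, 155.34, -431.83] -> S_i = -7.23*(-2.78)^i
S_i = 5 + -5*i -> [5, 0, -5, -10, -15]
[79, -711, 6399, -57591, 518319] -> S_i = 79*-9^i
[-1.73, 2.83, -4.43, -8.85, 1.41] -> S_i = Random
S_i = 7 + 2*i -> [7, 9, 11, 13, 15]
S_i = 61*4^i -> [61, 244, 976, 3904, 15616]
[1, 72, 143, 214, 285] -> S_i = 1 + 71*i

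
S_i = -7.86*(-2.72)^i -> [-7.86, 21.38, -58.15, 158.17, -430.23]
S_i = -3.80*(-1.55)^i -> [-3.8, 5.89, -9.13, 14.15, -21.93]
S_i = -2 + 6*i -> [-2, 4, 10, 16, 22]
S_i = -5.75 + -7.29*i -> [-5.75, -13.04, -20.33, -27.62, -34.91]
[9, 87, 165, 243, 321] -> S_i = 9 + 78*i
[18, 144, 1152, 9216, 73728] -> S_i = 18*8^i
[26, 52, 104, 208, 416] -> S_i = 26*2^i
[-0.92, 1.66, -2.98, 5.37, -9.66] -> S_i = -0.92*(-1.80)^i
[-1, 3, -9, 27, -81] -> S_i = -1*-3^i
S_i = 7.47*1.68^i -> [7.47, 12.55, 21.08, 35.42, 59.51]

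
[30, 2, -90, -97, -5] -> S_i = Random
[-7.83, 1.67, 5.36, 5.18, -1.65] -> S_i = Random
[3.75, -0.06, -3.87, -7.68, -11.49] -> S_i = 3.75 + -3.81*i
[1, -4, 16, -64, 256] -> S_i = 1*-4^i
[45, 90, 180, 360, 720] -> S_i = 45*2^i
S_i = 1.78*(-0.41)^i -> [1.78, -0.73, 0.3, -0.12, 0.05]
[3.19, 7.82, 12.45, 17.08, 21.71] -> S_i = 3.19 + 4.63*i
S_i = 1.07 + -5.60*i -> [1.07, -4.53, -10.13, -15.73, -21.33]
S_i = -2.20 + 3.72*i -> [-2.2, 1.52, 5.24, 8.96, 12.68]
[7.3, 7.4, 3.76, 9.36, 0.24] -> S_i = Random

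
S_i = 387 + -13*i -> [387, 374, 361, 348, 335]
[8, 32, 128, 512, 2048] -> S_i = 8*4^i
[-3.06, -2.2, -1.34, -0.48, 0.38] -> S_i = -3.06 + 0.86*i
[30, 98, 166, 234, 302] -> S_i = 30 + 68*i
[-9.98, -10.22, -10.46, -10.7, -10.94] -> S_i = -9.98 + -0.24*i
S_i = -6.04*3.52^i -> [-6.04, -21.26, -74.84, -263.43, -927.27]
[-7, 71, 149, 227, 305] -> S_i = -7 + 78*i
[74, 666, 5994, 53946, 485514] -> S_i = 74*9^i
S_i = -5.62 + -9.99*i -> [-5.62, -15.61, -25.6, -35.59, -45.58]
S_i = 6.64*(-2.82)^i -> [6.64, -18.72, 52.8, -148.91, 419.92]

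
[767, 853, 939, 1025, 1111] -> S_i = 767 + 86*i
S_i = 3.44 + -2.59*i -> [3.44, 0.85, -1.74, -4.33, -6.92]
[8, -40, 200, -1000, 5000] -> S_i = 8*-5^i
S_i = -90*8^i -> [-90, -720, -5760, -46080, -368640]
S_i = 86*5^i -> [86, 430, 2150, 10750, 53750]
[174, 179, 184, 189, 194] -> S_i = 174 + 5*i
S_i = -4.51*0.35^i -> [-4.51, -1.58, -0.55, -0.19, -0.07]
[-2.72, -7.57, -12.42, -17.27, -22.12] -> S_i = -2.72 + -4.85*i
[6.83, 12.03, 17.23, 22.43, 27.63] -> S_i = 6.83 + 5.20*i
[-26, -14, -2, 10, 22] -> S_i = -26 + 12*i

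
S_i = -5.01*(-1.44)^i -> [-5.01, 7.21, -10.39, 14.96, -21.54]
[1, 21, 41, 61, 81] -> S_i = 1 + 20*i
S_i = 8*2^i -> [8, 16, 32, 64, 128]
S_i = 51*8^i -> [51, 408, 3264, 26112, 208896]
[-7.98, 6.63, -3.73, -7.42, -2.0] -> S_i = Random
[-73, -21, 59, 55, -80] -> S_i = Random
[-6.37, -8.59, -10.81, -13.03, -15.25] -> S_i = -6.37 + -2.22*i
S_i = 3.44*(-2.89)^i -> [3.44, -9.94, 28.73, -83.03, 239.97]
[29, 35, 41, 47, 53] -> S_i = 29 + 6*i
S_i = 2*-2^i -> [2, -4, 8, -16, 32]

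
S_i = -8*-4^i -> [-8, 32, -128, 512, -2048]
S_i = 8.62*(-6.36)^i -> [8.62, -54.82, 348.68, -2217.58, 14103.79]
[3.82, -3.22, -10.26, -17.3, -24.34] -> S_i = 3.82 + -7.04*i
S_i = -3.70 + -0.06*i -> [-3.7, -3.76, -3.82, -3.88, -3.94]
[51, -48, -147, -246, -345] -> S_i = 51 + -99*i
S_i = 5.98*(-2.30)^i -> [5.98, -13.75, 31.63, -72.76, 167.34]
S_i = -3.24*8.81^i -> [-3.24, -28.54, -251.48, -2215.51, -19518.6]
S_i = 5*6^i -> [5, 30, 180, 1080, 6480]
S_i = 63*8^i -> [63, 504, 4032, 32256, 258048]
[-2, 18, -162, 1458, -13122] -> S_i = -2*-9^i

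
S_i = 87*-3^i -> [87, -261, 783, -2349, 7047]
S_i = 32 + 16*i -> [32, 48, 64, 80, 96]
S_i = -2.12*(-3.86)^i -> [-2.12, 8.18, -31.59, 121.93, -470.64]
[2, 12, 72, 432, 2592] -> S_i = 2*6^i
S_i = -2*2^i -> [-2, -4, -8, -16, -32]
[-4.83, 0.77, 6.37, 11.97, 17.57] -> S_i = -4.83 + 5.60*i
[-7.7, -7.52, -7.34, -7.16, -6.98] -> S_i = -7.70 + 0.18*i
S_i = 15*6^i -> [15, 90, 540, 3240, 19440]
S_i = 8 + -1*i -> [8, 7, 6, 5, 4]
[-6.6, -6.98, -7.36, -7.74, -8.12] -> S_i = -6.60 + -0.38*i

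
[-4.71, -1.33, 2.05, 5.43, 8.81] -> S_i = -4.71 + 3.38*i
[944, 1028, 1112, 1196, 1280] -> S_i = 944 + 84*i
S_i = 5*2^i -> [5, 10, 20, 40, 80]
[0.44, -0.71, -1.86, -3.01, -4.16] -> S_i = 0.44 + -1.15*i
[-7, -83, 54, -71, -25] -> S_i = Random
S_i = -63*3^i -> [-63, -189, -567, -1701, -5103]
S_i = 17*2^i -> [17, 34, 68, 136, 272]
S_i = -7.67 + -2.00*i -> [-7.67, -9.67, -11.67, -13.67, -15.67]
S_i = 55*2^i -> [55, 110, 220, 440, 880]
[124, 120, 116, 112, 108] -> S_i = 124 + -4*i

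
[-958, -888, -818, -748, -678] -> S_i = -958 + 70*i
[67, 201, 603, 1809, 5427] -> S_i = 67*3^i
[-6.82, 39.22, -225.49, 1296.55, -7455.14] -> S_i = -6.82*(-5.75)^i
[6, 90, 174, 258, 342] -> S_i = 6 + 84*i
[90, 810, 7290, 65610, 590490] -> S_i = 90*9^i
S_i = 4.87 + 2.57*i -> [4.87, 7.44, 10.01, 12.58, 15.15]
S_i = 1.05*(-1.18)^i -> [1.05, -1.24, 1.46, -1.73, 2.04]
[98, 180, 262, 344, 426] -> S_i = 98 + 82*i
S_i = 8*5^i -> [8, 40, 200, 1000, 5000]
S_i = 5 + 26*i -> [5, 31, 57, 83, 109]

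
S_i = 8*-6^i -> [8, -48, 288, -1728, 10368]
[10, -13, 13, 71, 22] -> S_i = Random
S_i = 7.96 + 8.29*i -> [7.96, 16.25, 24.54, 32.83, 41.12]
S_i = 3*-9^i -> [3, -27, 243, -2187, 19683]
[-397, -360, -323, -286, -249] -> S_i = -397 + 37*i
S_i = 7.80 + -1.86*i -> [7.8, 5.94, 4.08, 2.22, 0.36]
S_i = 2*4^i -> [2, 8, 32, 128, 512]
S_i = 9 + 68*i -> [9, 77, 145, 213, 281]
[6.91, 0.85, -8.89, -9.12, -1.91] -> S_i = Random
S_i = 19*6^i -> [19, 114, 684, 4104, 24624]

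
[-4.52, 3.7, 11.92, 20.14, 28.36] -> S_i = -4.52 + 8.22*i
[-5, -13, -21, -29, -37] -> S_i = -5 + -8*i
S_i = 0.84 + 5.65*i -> [0.84, 6.49, 12.14, 17.79, 23.44]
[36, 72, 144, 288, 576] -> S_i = 36*2^i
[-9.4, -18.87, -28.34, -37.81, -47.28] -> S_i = -9.40 + -9.47*i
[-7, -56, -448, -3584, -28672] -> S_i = -7*8^i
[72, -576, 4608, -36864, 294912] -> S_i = 72*-8^i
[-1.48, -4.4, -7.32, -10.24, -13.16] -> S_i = -1.48 + -2.92*i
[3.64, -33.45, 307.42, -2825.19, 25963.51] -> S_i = 3.64*(-9.19)^i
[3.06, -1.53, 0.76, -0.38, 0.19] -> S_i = 3.06*(-0.50)^i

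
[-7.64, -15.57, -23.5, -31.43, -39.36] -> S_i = -7.64 + -7.93*i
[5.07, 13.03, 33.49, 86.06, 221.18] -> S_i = 5.07*2.57^i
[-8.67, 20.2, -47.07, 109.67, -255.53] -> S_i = -8.67*(-2.33)^i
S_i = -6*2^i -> [-6, -12, -24, -48, -96]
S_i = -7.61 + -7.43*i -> [-7.61, -15.04, -22.47, -29.9, -37.33]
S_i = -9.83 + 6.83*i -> [-9.83, -3.0, 3.83, 10.66, 17.49]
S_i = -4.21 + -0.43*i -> [-4.21, -4.64, -5.07, -5.5, -5.93]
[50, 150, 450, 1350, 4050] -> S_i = 50*3^i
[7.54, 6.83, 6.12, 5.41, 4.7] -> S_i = 7.54 + -0.71*i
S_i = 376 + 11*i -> [376, 387, 398, 409, 420]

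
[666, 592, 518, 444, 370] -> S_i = 666 + -74*i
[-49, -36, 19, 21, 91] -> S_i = Random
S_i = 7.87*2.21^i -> [7.87, 17.39, 38.44, 84.95, 187.73]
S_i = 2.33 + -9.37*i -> [2.33, -7.04, -16.41, -25.78, -35.15]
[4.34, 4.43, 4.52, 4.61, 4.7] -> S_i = 4.34*1.02^i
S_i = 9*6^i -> [9, 54, 324, 1944, 11664]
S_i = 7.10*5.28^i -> [7.1, 37.49, 197.94, 1045.11, 5518.16]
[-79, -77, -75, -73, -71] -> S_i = -79 + 2*i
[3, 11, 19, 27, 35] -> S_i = 3 + 8*i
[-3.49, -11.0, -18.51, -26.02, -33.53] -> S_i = -3.49 + -7.51*i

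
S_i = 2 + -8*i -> [2, -6, -14, -22, -30]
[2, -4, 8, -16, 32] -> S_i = 2*-2^i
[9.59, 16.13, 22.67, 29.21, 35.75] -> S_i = 9.59 + 6.54*i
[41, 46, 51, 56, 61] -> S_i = 41 + 5*i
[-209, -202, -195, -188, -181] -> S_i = -209 + 7*i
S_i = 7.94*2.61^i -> [7.94, 20.72, 54.09, 141.17, 368.45]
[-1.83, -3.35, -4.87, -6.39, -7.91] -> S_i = -1.83 + -1.52*i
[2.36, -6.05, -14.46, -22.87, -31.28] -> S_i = 2.36 + -8.41*i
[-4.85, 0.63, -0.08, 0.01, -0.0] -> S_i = -4.85*(-0.13)^i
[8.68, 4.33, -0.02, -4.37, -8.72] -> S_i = 8.68 + -4.35*i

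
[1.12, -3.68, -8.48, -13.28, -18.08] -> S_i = 1.12 + -4.80*i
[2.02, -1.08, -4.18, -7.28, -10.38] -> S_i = 2.02 + -3.10*i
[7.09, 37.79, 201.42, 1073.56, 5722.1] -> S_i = 7.09*5.33^i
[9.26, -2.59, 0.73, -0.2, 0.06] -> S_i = 9.26*(-0.28)^i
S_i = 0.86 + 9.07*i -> [0.86, 9.93, 19.0, 28.07, 37.14]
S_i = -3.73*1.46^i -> [-3.73, -5.45, -7.95, -11.61, -16.95]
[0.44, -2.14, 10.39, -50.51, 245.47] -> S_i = 0.44*(-4.86)^i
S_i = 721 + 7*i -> [721, 728, 735, 742, 749]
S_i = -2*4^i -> [-2, -8, -32, -128, -512]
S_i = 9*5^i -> [9, 45, 225, 1125, 5625]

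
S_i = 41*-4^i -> [41, -164, 656, -2624, 10496]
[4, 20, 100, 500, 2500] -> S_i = 4*5^i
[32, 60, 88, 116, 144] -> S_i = 32 + 28*i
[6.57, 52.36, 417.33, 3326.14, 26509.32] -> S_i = 6.57*7.97^i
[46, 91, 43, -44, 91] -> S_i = Random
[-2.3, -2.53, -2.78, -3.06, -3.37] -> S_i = -2.30*1.10^i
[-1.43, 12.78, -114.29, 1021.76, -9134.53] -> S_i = -1.43*(-8.94)^i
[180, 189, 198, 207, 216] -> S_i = 180 + 9*i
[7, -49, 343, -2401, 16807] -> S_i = 7*-7^i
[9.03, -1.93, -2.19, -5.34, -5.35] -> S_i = Random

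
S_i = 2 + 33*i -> [2, 35, 68, 101, 134]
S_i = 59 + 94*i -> [59, 153, 247, 341, 435]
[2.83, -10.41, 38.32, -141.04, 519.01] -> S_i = 2.83*(-3.68)^i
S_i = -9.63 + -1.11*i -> [-9.63, -10.74, -11.85, -12.96, -14.07]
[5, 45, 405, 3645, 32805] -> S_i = 5*9^i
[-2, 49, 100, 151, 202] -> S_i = -2 + 51*i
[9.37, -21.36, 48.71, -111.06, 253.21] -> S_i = 9.37*(-2.28)^i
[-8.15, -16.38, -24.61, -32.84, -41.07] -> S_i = -8.15 + -8.23*i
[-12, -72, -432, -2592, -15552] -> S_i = -12*6^i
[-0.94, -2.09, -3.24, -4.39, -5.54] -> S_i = -0.94 + -1.15*i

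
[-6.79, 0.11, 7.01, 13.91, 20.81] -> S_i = -6.79 + 6.90*i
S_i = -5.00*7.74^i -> [-5.0, -38.7, -299.54, -2318.42, -17944.6]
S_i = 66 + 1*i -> [66, 67, 68, 69, 70]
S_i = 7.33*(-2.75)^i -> [7.33, -20.16, 55.43, -152.44, 419.21]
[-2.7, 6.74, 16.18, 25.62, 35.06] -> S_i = -2.70 + 9.44*i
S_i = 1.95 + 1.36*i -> [1.95, 3.31, 4.67, 6.03, 7.39]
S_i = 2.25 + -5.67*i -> [2.25, -3.42, -9.09, -14.76, -20.43]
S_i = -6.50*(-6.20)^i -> [-6.5, 40.3, -249.86, 1549.13, -9604.62]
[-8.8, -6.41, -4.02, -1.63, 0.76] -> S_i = -8.80 + 2.39*i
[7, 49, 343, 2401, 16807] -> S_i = 7*7^i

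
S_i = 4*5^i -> [4, 20, 100, 500, 2500]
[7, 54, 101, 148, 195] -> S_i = 7 + 47*i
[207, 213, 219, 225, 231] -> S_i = 207 + 6*i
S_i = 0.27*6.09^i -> [0.27, 1.64, 10.01, 60.98, 371.39]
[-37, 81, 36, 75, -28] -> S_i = Random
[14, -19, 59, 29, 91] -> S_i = Random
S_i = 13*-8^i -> [13, -104, 832, -6656, 53248]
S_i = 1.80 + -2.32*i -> [1.8, -0.52, -2.84, -5.16, -7.48]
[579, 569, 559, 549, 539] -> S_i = 579 + -10*i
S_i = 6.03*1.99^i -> [6.03, 12.0, 23.88, 47.52, 94.56]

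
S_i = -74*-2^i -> [-74, 148, -296, 592, -1184]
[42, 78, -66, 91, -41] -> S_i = Random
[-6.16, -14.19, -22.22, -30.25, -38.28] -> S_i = -6.16 + -8.03*i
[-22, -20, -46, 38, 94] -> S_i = Random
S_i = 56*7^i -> [56, 392, 2744, 19208, 134456]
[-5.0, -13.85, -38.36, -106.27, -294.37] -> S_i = -5.00*2.77^i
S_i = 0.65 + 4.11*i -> [0.65, 4.76, 8.87, 12.98, 17.09]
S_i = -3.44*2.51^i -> [-3.44, -8.63, -21.67, -54.4, -136.54]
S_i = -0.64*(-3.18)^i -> [-0.64, 2.04, -6.47, 20.58, -65.45]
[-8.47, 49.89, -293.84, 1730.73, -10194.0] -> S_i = -8.47*(-5.89)^i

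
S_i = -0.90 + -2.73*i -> [-0.9, -3.63, -6.36, -9.09, -11.82]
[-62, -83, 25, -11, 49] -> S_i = Random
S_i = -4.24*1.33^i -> [-4.24, -5.64, -7.5, -9.98, -13.27]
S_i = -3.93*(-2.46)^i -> [-3.93, 9.67, -23.78, 58.51, -143.92]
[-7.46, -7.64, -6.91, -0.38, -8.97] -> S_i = Random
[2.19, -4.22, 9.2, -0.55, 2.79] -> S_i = Random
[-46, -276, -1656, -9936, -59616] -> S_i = -46*6^i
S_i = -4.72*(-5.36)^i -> [-4.72, 25.3, -135.6, 726.84, -3895.84]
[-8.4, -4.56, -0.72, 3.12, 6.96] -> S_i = -8.40 + 3.84*i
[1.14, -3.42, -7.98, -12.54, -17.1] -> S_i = 1.14 + -4.56*i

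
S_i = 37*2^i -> [37, 74, 148, 296, 592]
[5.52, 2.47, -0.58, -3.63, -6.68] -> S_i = 5.52 + -3.05*i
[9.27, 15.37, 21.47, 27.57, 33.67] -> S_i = 9.27 + 6.10*i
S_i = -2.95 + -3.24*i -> [-2.95, -6.19, -9.43, -12.67, -15.91]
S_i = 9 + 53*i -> [9, 62, 115, 168, 221]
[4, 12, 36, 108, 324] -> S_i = 4*3^i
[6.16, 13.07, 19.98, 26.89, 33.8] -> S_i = 6.16 + 6.91*i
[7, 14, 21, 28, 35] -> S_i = 7 + 7*i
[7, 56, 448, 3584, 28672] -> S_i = 7*8^i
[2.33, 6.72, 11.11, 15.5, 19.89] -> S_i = 2.33 + 4.39*i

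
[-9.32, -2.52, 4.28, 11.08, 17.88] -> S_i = -9.32 + 6.80*i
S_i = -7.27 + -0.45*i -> [-7.27, -7.72, -8.17, -8.62, -9.07]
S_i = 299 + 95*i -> [299, 394, 489, 584, 679]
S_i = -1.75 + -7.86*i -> [-1.75, -9.61, -17.47, -25.33, -33.19]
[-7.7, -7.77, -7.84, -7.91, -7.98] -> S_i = -7.70 + -0.07*i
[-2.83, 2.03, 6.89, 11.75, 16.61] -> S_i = -2.83 + 4.86*i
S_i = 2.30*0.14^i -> [2.3, 0.32, 0.05, 0.01, 0.0]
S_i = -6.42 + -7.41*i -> [-6.42, -13.83, -21.24, -28.65, -36.06]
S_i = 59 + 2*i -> [59, 61, 63, 65, 67]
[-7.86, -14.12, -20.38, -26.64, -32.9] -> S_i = -7.86 + -6.26*i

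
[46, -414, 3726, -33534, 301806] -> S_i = 46*-9^i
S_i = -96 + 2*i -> [-96, -94, -92, -90, -88]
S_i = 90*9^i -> [90, 810, 7290, 65610, 590490]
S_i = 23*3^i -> [23, 69, 207, 621, 1863]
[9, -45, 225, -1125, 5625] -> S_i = 9*-5^i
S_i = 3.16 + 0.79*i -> [3.16, 3.95, 4.74, 5.53, 6.32]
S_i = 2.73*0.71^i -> [2.73, 1.94, 1.38, 0.98, 0.69]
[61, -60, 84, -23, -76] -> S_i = Random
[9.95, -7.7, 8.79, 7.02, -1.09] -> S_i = Random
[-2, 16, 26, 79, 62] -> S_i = Random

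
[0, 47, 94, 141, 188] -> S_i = 0 + 47*i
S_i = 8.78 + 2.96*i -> [8.78, 11.74, 14.7, 17.66, 20.62]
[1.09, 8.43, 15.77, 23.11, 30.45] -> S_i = 1.09 + 7.34*i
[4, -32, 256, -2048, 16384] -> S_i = 4*-8^i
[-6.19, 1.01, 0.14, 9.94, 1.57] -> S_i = Random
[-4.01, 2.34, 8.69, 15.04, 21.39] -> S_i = -4.01 + 6.35*i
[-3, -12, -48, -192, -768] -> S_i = -3*4^i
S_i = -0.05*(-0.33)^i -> [-0.05, 0.02, -0.01, 0.0, -0.0]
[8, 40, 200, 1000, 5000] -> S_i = 8*5^i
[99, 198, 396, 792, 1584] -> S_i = 99*2^i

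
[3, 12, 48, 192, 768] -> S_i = 3*4^i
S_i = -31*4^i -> [-31, -124, -496, -1984, -7936]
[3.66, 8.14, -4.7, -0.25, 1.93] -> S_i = Random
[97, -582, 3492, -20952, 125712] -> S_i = 97*-6^i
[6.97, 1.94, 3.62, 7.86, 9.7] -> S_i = Random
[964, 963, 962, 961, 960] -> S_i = 964 + -1*i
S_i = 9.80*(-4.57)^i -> [9.8, -44.79, 204.67, -935.35, 4274.55]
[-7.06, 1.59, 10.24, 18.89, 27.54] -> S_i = -7.06 + 8.65*i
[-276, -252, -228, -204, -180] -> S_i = -276 + 24*i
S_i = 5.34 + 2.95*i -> [5.34, 8.29, 11.24, 14.19, 17.14]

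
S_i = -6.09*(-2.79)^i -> [-6.09, 16.99, -47.41, 132.26, -369.01]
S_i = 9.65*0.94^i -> [9.65, 9.07, 8.53, 8.02, 7.53]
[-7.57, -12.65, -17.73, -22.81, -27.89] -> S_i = -7.57 + -5.08*i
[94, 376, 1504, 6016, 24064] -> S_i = 94*4^i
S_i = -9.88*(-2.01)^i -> [-9.88, 19.86, -39.92, 80.23, -161.27]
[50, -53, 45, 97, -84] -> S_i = Random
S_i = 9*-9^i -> [9, -81, 729, -6561, 59049]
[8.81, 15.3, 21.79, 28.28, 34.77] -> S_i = 8.81 + 6.49*i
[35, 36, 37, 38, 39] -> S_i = 35 + 1*i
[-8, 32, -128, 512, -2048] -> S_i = -8*-4^i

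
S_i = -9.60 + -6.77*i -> [-9.6, -16.37, -23.14, -29.91, -36.68]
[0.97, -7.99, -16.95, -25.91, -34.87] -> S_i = 0.97 + -8.96*i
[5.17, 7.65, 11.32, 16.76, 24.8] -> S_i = 5.17*1.48^i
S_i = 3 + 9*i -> [3, 12, 21, 30, 39]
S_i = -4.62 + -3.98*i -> [-4.62, -8.6, -12.58, -16.56, -20.54]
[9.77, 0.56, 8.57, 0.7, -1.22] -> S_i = Random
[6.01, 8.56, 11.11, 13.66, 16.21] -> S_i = 6.01 + 2.55*i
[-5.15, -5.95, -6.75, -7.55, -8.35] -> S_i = -5.15 + -0.80*i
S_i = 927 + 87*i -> [927, 1014, 1101, 1188, 1275]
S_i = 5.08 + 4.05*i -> [5.08, 9.13, 13.18, 17.23, 21.28]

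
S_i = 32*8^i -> [32, 256, 2048, 16384, 131072]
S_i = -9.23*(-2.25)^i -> [-9.23, 20.77, -46.73, 105.14, -236.55]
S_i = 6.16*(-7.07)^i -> [6.16, -43.55, 307.91, -2176.9, 15390.7]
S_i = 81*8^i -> [81, 648, 5184, 41472, 331776]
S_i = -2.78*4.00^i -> [-2.78, -11.12, -44.48, -177.92, -711.68]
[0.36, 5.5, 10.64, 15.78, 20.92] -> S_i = 0.36 + 5.14*i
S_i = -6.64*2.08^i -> [-6.64, -13.81, -28.73, -59.75, -124.29]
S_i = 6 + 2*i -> [6, 8, 10, 12, 14]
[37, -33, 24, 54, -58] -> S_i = Random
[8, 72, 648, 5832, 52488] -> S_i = 8*9^i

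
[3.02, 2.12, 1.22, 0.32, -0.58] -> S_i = 3.02 + -0.90*i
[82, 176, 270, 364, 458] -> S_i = 82 + 94*i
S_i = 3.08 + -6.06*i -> [3.08, -2.98, -9.04, -15.1, -21.16]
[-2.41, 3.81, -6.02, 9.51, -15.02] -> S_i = -2.41*(-1.58)^i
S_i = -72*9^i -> [-72, -648, -5832, -52488, -472392]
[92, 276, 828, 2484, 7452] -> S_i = 92*3^i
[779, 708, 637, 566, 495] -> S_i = 779 + -71*i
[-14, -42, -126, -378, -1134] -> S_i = -14*3^i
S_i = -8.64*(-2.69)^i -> [-8.64, 23.24, -62.52, 168.18, -452.4]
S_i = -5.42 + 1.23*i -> [-5.42, -4.19, -2.96, -1.73, -0.5]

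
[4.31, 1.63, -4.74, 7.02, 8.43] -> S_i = Random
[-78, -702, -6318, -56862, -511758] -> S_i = -78*9^i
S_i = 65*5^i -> [65, 325, 1625, 8125, 40625]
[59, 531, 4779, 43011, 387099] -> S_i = 59*9^i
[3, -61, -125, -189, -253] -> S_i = 3 + -64*i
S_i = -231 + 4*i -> [-231, -227, -223, -219, -215]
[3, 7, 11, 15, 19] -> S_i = 3 + 4*i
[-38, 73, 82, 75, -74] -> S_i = Random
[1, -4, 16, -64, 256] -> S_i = 1*-4^i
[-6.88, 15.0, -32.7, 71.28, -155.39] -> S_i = -6.88*(-2.18)^i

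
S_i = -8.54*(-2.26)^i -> [-8.54, 19.3, -43.62, 98.58, -222.79]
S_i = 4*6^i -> [4, 24, 144, 864, 5184]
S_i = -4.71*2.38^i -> [-4.71, -11.21, -26.68, -63.5, -151.12]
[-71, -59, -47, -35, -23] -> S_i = -71 + 12*i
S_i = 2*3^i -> [2, 6, 18, 54, 162]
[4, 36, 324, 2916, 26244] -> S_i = 4*9^i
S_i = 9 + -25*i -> [9, -16, -41, -66, -91]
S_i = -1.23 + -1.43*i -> [-1.23, -2.66, -4.09, -5.52, -6.95]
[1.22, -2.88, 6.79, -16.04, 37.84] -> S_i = 1.22*(-2.36)^i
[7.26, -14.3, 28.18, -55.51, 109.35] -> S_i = 7.26*(-1.97)^i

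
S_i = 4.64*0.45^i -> [4.64, 2.09, 0.94, 0.42, 0.19]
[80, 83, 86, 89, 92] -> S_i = 80 + 3*i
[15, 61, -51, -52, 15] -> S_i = Random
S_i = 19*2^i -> [19, 38, 76, 152, 304]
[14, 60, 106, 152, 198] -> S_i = 14 + 46*i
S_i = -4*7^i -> [-4, -28, -196, -1372, -9604]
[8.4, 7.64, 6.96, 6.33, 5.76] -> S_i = 8.40*0.91^i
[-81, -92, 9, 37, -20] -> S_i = Random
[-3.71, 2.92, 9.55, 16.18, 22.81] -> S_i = -3.71 + 6.63*i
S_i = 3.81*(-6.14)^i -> [3.81, -23.39, 143.64, -881.92, 5415.0]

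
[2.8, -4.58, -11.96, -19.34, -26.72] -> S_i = 2.80 + -7.38*i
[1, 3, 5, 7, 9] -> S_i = 1 + 2*i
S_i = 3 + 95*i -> [3, 98, 193, 288, 383]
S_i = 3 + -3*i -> [3, 0, -3, -6, -9]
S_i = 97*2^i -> [97, 194, 388, 776, 1552]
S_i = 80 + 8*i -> [80, 88, 96, 104, 112]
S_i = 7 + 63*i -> [7, 70, 133, 196, 259]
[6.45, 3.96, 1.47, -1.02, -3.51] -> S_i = 6.45 + -2.49*i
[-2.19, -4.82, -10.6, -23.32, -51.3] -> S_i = -2.19*2.20^i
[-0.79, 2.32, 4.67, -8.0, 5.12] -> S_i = Random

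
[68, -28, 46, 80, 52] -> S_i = Random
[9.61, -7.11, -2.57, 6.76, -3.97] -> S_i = Random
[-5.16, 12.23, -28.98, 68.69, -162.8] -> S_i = -5.16*(-2.37)^i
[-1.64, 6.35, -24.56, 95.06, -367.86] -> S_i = -1.64*(-3.87)^i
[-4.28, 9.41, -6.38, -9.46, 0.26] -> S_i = Random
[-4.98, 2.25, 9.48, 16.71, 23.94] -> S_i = -4.98 + 7.23*i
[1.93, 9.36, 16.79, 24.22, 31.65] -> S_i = 1.93 + 7.43*i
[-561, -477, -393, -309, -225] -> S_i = -561 + 84*i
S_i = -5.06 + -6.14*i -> [-5.06, -11.2, -17.34, -23.48, -29.62]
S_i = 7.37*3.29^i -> [7.37, 24.25, 79.77, 262.46, 863.48]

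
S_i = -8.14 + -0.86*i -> [-8.14, -9.0, -9.86, -10.72, -11.58]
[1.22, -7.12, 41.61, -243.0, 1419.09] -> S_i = 1.22*(-5.84)^i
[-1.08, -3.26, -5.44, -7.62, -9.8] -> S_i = -1.08 + -2.18*i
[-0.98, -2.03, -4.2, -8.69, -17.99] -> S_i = -0.98*2.07^i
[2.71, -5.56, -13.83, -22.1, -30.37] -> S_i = 2.71 + -8.27*i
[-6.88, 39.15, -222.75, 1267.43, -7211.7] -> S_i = -6.88*(-5.69)^i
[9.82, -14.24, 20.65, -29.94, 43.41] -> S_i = 9.82*(-1.45)^i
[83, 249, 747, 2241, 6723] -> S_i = 83*3^i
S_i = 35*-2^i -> [35, -70, 140, -280, 560]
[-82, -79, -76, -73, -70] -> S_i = -82 + 3*i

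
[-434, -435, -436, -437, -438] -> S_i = -434 + -1*i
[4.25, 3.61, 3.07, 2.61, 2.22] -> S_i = 4.25*0.85^i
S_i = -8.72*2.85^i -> [-8.72, -24.85, -70.83, -201.86, -575.3]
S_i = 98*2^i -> [98, 196, 392, 784, 1568]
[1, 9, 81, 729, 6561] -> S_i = 1*9^i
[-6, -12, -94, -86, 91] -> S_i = Random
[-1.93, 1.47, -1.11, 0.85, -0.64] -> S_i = -1.93*(-0.76)^i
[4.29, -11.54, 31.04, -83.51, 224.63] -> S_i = 4.29*(-2.69)^i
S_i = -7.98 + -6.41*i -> [-7.98, -14.39, -20.8, -27.21, -33.62]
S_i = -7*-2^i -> [-7, 14, -28, 56, -112]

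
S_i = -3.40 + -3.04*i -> [-3.4, -6.44, -9.48, -12.52, -15.56]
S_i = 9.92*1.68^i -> [9.92, 16.67, 28.0, 47.04, 79.02]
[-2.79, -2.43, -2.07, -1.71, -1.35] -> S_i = -2.79 + 0.36*i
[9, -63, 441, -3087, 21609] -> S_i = 9*-7^i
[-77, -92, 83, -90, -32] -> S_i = Random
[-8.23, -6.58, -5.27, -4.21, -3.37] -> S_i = -8.23*0.80^i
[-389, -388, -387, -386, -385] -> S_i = -389 + 1*i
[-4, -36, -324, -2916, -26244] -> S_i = -4*9^i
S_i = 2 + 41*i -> [2, 43, 84, 125, 166]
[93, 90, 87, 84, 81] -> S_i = 93 + -3*i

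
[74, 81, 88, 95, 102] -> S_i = 74 + 7*i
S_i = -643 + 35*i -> [-643, -608, -573, -538, -503]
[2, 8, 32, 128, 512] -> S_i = 2*4^i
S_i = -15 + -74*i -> [-15, -89, -163, -237, -311]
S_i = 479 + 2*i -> [479, 481, 483, 485, 487]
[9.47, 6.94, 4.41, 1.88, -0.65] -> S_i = 9.47 + -2.53*i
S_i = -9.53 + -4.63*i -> [-9.53, -14.16, -18.79, -23.42, -28.05]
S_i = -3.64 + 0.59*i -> [-3.64, -3.05, -2.46, -1.87, -1.28]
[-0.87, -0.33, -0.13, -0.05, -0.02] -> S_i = -0.87*0.38^i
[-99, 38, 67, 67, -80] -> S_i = Random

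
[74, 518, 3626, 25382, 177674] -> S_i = 74*7^i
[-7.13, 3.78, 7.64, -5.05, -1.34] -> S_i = Random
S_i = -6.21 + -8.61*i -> [-6.21, -14.82, -23.43, -32.04, -40.65]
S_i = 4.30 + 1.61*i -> [4.3, 5.91, 7.52, 9.13, 10.74]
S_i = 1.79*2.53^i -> [1.79, 4.53, 11.46, 28.99, 73.34]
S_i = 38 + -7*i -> [38, 31, 24, 17, 10]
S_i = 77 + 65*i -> [77, 142, 207, 272, 337]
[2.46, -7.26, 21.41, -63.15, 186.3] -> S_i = 2.46*(-2.95)^i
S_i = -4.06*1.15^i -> [-4.06, -4.67, -5.37, -6.17, -7.1]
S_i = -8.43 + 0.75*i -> [-8.43, -7.68, -6.93, -6.18, -5.43]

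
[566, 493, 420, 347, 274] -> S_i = 566 + -73*i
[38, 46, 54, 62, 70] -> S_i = 38 + 8*i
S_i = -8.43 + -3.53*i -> [-8.43, -11.96, -15.49, -19.02, -22.55]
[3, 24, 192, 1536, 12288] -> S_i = 3*8^i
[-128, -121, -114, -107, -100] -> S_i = -128 + 7*i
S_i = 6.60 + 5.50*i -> [6.6, 12.1, 17.6, 23.1, 28.6]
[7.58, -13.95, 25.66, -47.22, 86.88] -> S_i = 7.58*(-1.84)^i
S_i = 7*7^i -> [7, 49, 343, 2401, 16807]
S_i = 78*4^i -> [78, 312, 1248, 4992, 19968]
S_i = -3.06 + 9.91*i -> [-3.06, 6.85, 16.76, 26.67, 36.58]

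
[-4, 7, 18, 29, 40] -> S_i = -4 + 11*i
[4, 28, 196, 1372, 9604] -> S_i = 4*7^i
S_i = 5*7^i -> [5, 35, 245, 1715, 12005]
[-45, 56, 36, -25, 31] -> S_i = Random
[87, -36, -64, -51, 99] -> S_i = Random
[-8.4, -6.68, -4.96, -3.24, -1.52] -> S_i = -8.40 + 1.72*i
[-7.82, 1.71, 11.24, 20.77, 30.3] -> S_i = -7.82 + 9.53*i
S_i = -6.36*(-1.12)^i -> [-6.36, 7.12, -7.98, 8.94, -10.01]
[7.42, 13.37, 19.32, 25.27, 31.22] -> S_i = 7.42 + 5.95*i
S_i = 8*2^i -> [8, 16, 32, 64, 128]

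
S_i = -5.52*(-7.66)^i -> [-5.52, 42.28, -323.89, 2480.99, -19004.4]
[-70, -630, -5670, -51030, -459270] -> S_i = -70*9^i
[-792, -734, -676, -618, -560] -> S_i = -792 + 58*i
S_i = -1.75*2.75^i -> [-1.75, -4.81, -13.23, -36.39, -100.08]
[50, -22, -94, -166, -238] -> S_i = 50 + -72*i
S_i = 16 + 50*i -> [16, 66, 116, 166, 216]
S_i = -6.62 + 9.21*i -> [-6.62, 2.59, 11.8, 21.01, 30.22]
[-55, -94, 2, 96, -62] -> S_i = Random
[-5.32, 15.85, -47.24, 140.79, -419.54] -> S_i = -5.32*(-2.98)^i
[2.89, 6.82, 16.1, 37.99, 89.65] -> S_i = 2.89*2.36^i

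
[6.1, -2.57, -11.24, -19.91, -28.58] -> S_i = 6.10 + -8.67*i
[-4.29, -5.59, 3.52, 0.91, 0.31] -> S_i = Random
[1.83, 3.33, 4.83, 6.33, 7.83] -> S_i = 1.83 + 1.50*i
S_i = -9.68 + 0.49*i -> [-9.68, -9.19, -8.7, -8.21, -7.72]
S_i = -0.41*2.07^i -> [-0.41, -0.85, -1.76, -3.64, -7.53]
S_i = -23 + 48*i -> [-23, 25, 73, 121, 169]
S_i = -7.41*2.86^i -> [-7.41, -21.19, -60.61, -173.35, -495.77]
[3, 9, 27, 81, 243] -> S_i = 3*3^i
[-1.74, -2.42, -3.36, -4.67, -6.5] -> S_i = -1.74*1.39^i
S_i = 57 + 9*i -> [57, 66, 75, 84, 93]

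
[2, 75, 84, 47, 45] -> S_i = Random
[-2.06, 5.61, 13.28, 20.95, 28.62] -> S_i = -2.06 + 7.67*i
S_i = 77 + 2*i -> [77, 79, 81, 83, 85]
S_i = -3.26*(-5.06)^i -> [-3.26, 16.5, -83.47, 422.35, -2137.07]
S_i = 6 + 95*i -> [6, 101, 196, 291, 386]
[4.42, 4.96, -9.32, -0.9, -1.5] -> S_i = Random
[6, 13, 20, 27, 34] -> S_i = 6 + 7*i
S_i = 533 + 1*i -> [533, 534, 535, 536, 537]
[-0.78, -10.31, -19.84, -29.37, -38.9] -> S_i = -0.78 + -9.53*i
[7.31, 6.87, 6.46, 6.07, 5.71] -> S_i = 7.31*0.94^i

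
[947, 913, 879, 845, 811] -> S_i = 947 + -34*i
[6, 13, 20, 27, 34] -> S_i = 6 + 7*i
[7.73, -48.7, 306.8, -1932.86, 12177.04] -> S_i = 7.73*(-6.30)^i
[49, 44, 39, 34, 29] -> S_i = 49 + -5*i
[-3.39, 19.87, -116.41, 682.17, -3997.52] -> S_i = -3.39*(-5.86)^i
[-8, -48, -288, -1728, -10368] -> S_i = -8*6^i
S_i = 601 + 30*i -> [601, 631, 661, 691, 721]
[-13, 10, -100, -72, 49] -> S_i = Random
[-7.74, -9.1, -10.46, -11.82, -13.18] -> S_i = -7.74 + -1.36*i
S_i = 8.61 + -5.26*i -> [8.61, 3.35, -1.91, -7.17, -12.43]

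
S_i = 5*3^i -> [5, 15, 45, 135, 405]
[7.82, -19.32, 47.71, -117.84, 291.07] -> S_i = 7.82*(-2.47)^i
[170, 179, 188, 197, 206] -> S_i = 170 + 9*i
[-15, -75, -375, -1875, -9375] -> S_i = -15*5^i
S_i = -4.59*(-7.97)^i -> [-4.59, 36.58, -291.56, 2323.74, -18520.21]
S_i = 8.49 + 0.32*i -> [8.49, 8.81, 9.13, 9.45, 9.77]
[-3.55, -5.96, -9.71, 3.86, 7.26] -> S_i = Random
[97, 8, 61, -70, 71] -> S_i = Random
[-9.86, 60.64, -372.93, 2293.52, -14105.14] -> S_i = -9.86*(-6.15)^i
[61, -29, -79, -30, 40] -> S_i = Random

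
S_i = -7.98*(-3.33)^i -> [-7.98, 26.57, -88.49, 294.67, -981.25]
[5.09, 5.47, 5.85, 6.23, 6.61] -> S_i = 5.09 + 0.38*i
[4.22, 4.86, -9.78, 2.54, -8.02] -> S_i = Random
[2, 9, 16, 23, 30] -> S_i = 2 + 7*i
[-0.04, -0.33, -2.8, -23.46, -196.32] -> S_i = -0.04*8.37^i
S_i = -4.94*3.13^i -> [-4.94, -15.46, -48.4, -151.48, -474.14]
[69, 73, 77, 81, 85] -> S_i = 69 + 4*i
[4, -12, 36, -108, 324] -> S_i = 4*-3^i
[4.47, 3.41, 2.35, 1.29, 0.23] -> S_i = 4.47 + -1.06*i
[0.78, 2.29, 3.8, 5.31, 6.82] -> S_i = 0.78 + 1.51*i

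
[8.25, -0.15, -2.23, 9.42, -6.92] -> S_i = Random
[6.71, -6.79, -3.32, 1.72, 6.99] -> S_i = Random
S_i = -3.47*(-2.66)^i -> [-3.47, 9.23, -24.55, 65.31, -173.72]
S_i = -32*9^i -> [-32, -288, -2592, -23328, -209952]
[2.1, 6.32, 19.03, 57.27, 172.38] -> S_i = 2.10*3.01^i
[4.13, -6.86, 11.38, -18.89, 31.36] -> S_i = 4.13*(-1.66)^i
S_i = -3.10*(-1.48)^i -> [-3.1, 4.59, -6.79, 10.05, -14.87]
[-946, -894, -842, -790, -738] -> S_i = -946 + 52*i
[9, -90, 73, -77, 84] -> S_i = Random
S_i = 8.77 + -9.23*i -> [8.77, -0.46, -9.69, -18.92, -28.15]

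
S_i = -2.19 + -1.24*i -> [-2.19, -3.43, -4.67, -5.91, -7.15]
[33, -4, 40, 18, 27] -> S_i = Random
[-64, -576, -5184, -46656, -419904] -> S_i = -64*9^i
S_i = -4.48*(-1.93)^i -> [-4.48, 8.65, -16.69, 32.21, -62.16]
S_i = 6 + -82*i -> [6, -76, -158, -240, -322]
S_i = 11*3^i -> [11, 33, 99, 297, 891]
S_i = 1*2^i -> [1, 2, 4, 8, 16]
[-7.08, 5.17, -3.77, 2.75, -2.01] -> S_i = -7.08*(-0.73)^i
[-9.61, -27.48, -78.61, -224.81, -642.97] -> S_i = -9.61*2.86^i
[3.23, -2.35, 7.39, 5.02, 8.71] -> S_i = Random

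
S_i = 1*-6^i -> [1, -6, 36, -216, 1296]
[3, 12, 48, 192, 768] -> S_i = 3*4^i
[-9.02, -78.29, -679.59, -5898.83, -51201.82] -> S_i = -9.02*8.68^i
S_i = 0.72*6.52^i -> [0.72, 4.69, 30.61, 199.56, 1301.14]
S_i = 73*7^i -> [73, 511, 3577, 25039, 175273]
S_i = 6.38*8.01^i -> [6.38, 51.1, 409.34, 3278.82, 26263.39]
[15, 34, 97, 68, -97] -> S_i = Random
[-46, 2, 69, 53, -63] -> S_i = Random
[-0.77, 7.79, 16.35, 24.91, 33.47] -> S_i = -0.77 + 8.56*i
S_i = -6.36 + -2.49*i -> [-6.36, -8.85, -11.34, -13.83, -16.32]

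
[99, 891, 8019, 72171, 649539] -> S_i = 99*9^i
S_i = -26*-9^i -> [-26, 234, -2106, 18954, -170586]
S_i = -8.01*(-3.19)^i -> [-8.01, 25.55, -81.51, 260.02, -829.46]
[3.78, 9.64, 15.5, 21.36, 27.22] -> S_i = 3.78 + 5.86*i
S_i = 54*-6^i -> [54, -324, 1944, -11664, 69984]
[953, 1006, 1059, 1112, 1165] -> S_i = 953 + 53*i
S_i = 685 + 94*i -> [685, 779, 873, 967, 1061]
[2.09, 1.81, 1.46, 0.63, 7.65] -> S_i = Random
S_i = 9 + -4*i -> [9, 5, 1, -3, -7]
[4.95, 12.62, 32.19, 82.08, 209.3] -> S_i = 4.95*2.55^i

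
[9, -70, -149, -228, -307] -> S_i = 9 + -79*i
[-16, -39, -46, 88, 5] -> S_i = Random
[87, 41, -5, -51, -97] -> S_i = 87 + -46*i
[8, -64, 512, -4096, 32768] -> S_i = 8*-8^i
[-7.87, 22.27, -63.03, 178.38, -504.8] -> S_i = -7.87*(-2.83)^i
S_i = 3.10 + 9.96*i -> [3.1, 13.06, 23.02, 32.98, 42.94]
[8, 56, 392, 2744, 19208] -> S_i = 8*7^i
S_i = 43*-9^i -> [43, -387, 3483, -31347, 282123]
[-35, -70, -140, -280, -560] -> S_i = -35*2^i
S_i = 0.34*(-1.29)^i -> [0.34, -0.44, 0.57, -0.73, 0.94]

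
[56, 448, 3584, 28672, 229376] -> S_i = 56*8^i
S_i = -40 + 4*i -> [-40, -36, -32, -28, -24]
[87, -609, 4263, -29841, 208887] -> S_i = 87*-7^i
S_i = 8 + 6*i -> [8, 14, 20, 26, 32]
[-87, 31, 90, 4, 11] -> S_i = Random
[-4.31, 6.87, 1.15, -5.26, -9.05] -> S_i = Random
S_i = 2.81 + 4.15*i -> [2.81, 6.96, 11.11, 15.26, 19.41]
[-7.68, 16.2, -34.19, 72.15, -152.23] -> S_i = -7.68*(-2.11)^i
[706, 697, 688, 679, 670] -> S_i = 706 + -9*i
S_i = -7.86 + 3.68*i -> [-7.86, -4.18, -0.5, 3.18, 6.86]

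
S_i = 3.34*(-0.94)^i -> [3.34, -3.14, 2.95, -2.77, 2.61]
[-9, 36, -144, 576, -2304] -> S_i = -9*-4^i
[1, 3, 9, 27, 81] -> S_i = 1*3^i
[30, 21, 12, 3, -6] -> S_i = 30 + -9*i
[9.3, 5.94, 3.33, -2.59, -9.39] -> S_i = Random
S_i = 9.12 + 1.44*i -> [9.12, 10.56, 12.0, 13.44, 14.88]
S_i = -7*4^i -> [-7, -28, -112, -448, -1792]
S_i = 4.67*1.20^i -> [4.67, 5.6, 6.72, 8.07, 9.68]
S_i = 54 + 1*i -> [54, 55, 56, 57, 58]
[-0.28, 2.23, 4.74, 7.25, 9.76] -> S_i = -0.28 + 2.51*i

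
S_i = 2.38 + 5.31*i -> [2.38, 7.69, 13.0, 18.31, 23.62]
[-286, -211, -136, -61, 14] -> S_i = -286 + 75*i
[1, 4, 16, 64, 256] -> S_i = 1*4^i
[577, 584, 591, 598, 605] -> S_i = 577 + 7*i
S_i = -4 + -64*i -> [-4, -68, -132, -196, -260]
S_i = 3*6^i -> [3, 18, 108, 648, 3888]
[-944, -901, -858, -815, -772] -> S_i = -944 + 43*i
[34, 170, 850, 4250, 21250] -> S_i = 34*5^i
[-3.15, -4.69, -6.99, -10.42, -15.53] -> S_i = -3.15*1.49^i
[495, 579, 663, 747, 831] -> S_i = 495 + 84*i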